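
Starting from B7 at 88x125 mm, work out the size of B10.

31 × 44 mm

B8: ⌊125/2⌋ × 88 = 62 × 88 mm
B9: ⌊88/2⌋ × 62 = 44 × 62 mm
B10: ⌊62/2⌋ × 44 = 31 × 44 mm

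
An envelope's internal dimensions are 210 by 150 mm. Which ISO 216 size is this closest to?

A5 (148 × 210 mm)

Aspect ratio 210/150 ≈ 1.400 — close to the ISO √2 ≈ 1.414.
In the A-series (A0 area = 1 m²): A5 = 148 × 210 mm.
Off by 2 mm total — nearest standard size.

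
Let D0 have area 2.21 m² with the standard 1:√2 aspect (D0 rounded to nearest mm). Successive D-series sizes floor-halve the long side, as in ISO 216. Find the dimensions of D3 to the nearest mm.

Let D0's short side be w mm. w · w√2 = 2.21 m² = 2,210,000 mm², so w ≈ 1250.1 mm and w√2 ≈ 1767.9 mm → D0 = 1250 × 1768 mm.
D1: ⌊1768/2⌋ × 1250 = 884 × 1250 mm
D2: ⌊1250/2⌋ × 884 = 625 × 884 mm
D3: ⌊884/2⌋ × 625 = 442 × 625 mm

442 × 625 mm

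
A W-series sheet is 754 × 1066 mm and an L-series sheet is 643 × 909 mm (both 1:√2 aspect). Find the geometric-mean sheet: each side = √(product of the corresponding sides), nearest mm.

Short side: √(754 · 643) = √484822 ≈ 696.3 → 696 mm
Long side: √(1066 · 909) = √968994 ≈ 984.4 → 984 mm

696 × 984 mm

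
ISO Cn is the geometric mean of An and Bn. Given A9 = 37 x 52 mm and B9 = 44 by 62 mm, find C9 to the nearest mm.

Short side: √(37 · 44) = √1628 ≈ 40.3 → 40 mm
Long side: √(52 · 62) = √3224 ≈ 56.8 → 57 mm

40 × 57 mm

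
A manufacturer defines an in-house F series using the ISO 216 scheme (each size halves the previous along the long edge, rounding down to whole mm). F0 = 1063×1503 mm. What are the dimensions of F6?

F1: ⌊1503/2⌋ × 1063 = 751 × 1063 mm
F2: ⌊1063/2⌋ × 751 = 531 × 751 mm
F3: ⌊751/2⌋ × 531 = 375 × 531 mm
F4: ⌊531/2⌋ × 375 = 265 × 375 mm
F5: ⌊375/2⌋ × 265 = 187 × 265 mm
F6: ⌊265/2⌋ × 187 = 132 × 187 mm

132 × 187 mm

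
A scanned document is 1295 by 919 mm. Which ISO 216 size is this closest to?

C0 (917 × 1297 mm)

Aspect ratio 1295/919 ≈ 1.409 — close to the ISO √2 ≈ 1.414.
In the C-series (envelope sizes, between A and B): C0 = 917 × 1297 mm.
Off by 4 mm total — nearest standard size.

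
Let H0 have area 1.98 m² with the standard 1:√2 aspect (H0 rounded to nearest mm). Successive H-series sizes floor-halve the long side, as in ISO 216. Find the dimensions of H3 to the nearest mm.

418 × 591 mm

Let H0's short side be w mm. w · w√2 = 1.98 m² = 1,980,000 mm², so w ≈ 1183.2 mm and w√2 ≈ 1673.4 mm → H0 = 1183 × 1673 mm.
H1: ⌊1673/2⌋ × 1183 = 836 × 1183 mm
H2: ⌊1183/2⌋ × 836 = 591 × 836 mm
H3: ⌊836/2⌋ × 591 = 418 × 591 mm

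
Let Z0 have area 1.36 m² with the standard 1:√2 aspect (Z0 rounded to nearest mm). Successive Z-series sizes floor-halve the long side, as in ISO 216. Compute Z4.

Let Z0's short side be w mm. w · w√2 = 1.36 m² = 1,360,000 mm², so w ≈ 980.6 mm and w√2 ≈ 1386.8 mm → Z0 = 981 × 1387 mm.
Z1: ⌊1387/2⌋ × 981 = 693 × 981 mm
Z2: ⌊981/2⌋ × 693 = 490 × 693 mm
Z3: ⌊693/2⌋ × 490 = 346 × 490 mm
Z4: ⌊490/2⌋ × 346 = 245 × 346 mm

245 × 346 mm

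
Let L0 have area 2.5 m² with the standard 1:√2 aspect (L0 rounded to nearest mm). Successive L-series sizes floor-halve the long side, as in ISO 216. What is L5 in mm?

235 × 332 mm

Let L0's short side be w mm. w · w√2 = 2.5 m² = 2,500,000 mm², so w ≈ 1329.6 mm and w√2 ≈ 1880.3 mm → L0 = 1330 × 1880 mm.
L1: ⌊1880/2⌋ × 1330 = 940 × 1330 mm
L2: ⌊1330/2⌋ × 940 = 665 × 940 mm
L3: ⌊940/2⌋ × 665 = 470 × 665 mm
L4: ⌊665/2⌋ × 470 = 332 × 470 mm
L5: ⌊470/2⌋ × 332 = 235 × 332 mm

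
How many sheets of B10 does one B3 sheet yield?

128

Each ISO step halves the sheet: 1 × B3 → 2 × B4 → 4 × B5 → 8 × B6 → …
From B3 to B10 is 7 halving steps: 2^7 = 128.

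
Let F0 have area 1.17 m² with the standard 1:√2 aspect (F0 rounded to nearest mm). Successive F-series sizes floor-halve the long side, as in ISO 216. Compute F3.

Let F0's short side be w mm. w · w√2 = 1.17 m² = 1,170,000 mm², so w ≈ 909.6 mm and w√2 ≈ 1286.3 mm → F0 = 910 × 1286 mm.
F1: ⌊1286/2⌋ × 910 = 643 × 910 mm
F2: ⌊910/2⌋ × 643 = 455 × 643 mm
F3: ⌊643/2⌋ × 455 = 321 × 455 mm

321 × 455 mm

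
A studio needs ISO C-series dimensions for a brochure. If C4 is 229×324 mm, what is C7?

C5: ⌊324/2⌋ × 229 = 162 × 229 mm
C6: ⌊229/2⌋ × 162 = 114 × 162 mm
C7: ⌊162/2⌋ × 114 = 81 × 114 mm

81 × 114 mm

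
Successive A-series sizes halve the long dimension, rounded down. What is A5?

A0 = 841 × 1189 mm (A0 has area 1 m², aspect 1:√2).
A1: ⌊1189/2⌋ × 841 = 594 × 841 mm
A2: ⌊841/2⌋ × 594 = 420 × 594 mm
A3: ⌊594/2⌋ × 420 = 297 × 420 mm
A4: ⌊420/2⌋ × 297 = 210 × 297 mm
A5: ⌊297/2⌋ × 210 = 148 × 210 mm

148 × 210 mm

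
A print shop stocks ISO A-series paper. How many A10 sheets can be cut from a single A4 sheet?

64

Each ISO step halves the sheet: 1 × A4 → 2 × A5 → 4 × A6 → 8 × A7 → …
From A4 to A10 is 6 halving steps: 2^6 = 64.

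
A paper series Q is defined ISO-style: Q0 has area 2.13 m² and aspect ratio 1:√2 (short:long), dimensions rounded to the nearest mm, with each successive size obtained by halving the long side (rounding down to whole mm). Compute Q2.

Let Q0's short side be w mm. w · w√2 = 2.13 m² = 2,130,000 mm², so w ≈ 1227.2 mm and w√2 ≈ 1735.6 mm → Q0 = 1227 × 1736 mm.
Q1: ⌊1736/2⌋ × 1227 = 868 × 1227 mm
Q2: ⌊1227/2⌋ × 868 = 613 × 868 mm

613 × 868 mm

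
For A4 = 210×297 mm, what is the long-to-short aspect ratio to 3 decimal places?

297 / 210 = 1.414
Matches √2 ≈ 1.414 — the ISO 216 defining ratio.

1.414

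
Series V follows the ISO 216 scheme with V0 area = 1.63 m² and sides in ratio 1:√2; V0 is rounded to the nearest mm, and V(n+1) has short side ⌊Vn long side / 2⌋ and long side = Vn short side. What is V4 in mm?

Let V0's short side be w mm. w · w√2 = 1.63 m² = 1,630,000 mm², so w ≈ 1073.6 mm and w√2 ≈ 1518.3 mm → V0 = 1074 × 1518 mm.
V1: ⌊1518/2⌋ × 1074 = 759 × 1074 mm
V2: ⌊1074/2⌋ × 759 = 537 × 759 mm
V3: ⌊759/2⌋ × 537 = 379 × 537 mm
V4: ⌊537/2⌋ × 379 = 268 × 379 mm

268 × 379 mm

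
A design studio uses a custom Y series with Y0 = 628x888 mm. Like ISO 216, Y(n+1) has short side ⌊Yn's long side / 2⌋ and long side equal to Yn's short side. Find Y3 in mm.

Y1: ⌊888/2⌋ × 628 = 444 × 628 mm
Y2: ⌊628/2⌋ × 444 = 314 × 444 mm
Y3: ⌊444/2⌋ × 314 = 222 × 314 mm

222 × 314 mm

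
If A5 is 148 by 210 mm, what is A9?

A6: ⌊210/2⌋ × 148 = 105 × 148 mm
A7: ⌊148/2⌋ × 105 = 74 × 105 mm
A8: ⌊105/2⌋ × 74 = 52 × 74 mm
A9: ⌊74/2⌋ × 52 = 37 × 52 mm

37 × 52 mm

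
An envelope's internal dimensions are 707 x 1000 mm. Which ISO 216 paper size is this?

B1 (707 × 1000 mm)

Aspect ratio 1000/707 ≈ 1.414 — close to the ISO √2 ≈ 1.414.
In the B-series (B0 = 1000 × 1414 mm): B1 = 707 × 1000 mm.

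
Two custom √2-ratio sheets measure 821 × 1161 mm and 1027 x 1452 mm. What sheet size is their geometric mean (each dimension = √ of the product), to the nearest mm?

918 × 1298 mm

Short side: √(821 · 1027) = √843167 ≈ 918.2 → 918 mm
Long side: √(1161 · 1452) = √1685772 ≈ 1298.4 → 1298 mm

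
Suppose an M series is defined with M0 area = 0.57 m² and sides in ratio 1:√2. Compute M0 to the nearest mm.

Let the short side be w mm. Then w · w√2 = 0.57 m² = 570,000 mm².
w² = 570,000/√2, so w ≈ 634.9 mm; long side = w√2 ≈ 897.8 mm.

635 × 898 mm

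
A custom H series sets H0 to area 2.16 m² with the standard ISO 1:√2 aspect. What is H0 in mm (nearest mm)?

Let the short side be w mm. Then w · w√2 = 2.16 m² = 2,160,000 mm².
w² = 2,160,000/√2, so w ≈ 1235.9 mm; long side = w√2 ≈ 1747.8 mm.

1236 × 1748 mm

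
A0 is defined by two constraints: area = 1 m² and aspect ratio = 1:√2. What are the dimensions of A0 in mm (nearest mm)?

Let the short side be w mm. Then the long side is w√2 and w · w√2 = 10⁶ mm².
w² = 10⁶/√2, so w = 1000 / 2^(1/4) ≈ 840.9 mm; long side = 1000 · 2^(1/4) ≈ 1189.2 mm.

841 × 1189 mm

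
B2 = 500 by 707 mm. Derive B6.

B3: ⌊707/2⌋ × 500 = 353 × 500 mm
B4: ⌊500/2⌋ × 353 = 250 × 353 mm
B5: ⌊353/2⌋ × 250 = 176 × 250 mm
B6: ⌊250/2⌋ × 176 = 125 × 176 mm

125 × 176 mm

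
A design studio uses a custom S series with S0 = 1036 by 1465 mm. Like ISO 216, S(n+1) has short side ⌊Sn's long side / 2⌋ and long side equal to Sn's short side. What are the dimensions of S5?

S1: ⌊1465/2⌋ × 1036 = 732 × 1036 mm
S2: ⌊1036/2⌋ × 732 = 518 × 732 mm
S3: ⌊732/2⌋ × 518 = 366 × 518 mm
S4: ⌊518/2⌋ × 366 = 259 × 366 mm
S5: ⌊366/2⌋ × 259 = 183 × 259 mm

183 × 259 mm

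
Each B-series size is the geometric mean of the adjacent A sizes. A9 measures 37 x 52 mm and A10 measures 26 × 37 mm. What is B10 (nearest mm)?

Short side: √(37 · 26) = √962 ≈ 31.0 → 31 mm
Long side: √(52 · 37) = √1924 ≈ 43.9 → 44 mm

31 × 44 mm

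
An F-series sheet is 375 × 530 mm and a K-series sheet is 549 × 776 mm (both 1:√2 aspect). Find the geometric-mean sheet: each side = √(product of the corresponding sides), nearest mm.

454 × 641 mm

Short side: √(375 · 549) = √205875 ≈ 453.7 → 454 mm
Long side: √(530 · 776) = √411280 ≈ 641.3 → 641 mm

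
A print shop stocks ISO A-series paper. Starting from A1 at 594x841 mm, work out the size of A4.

A2: ⌊841/2⌋ × 594 = 420 × 594 mm
A3: ⌊594/2⌋ × 420 = 297 × 420 mm
A4: ⌊420/2⌋ × 297 = 210 × 297 mm

210 × 297 mm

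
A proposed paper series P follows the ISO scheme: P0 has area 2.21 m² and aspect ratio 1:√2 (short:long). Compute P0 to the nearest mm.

Let the short side be w mm. Then w · w√2 = 2.21 m² = 2,210,000 mm².
w² = 2,210,000/√2, so w ≈ 1250.1 mm; long side = w√2 ≈ 1767.9 mm.

1250 × 1768 mm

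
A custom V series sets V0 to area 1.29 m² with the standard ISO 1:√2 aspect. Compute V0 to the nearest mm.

Let the short side be w mm. Then w · w√2 = 1.29 m² = 1,290,000 mm².
w² = 1,290,000/√2, so w ≈ 955.1 mm; long side = w√2 ≈ 1350.7 mm.

955 × 1351 mm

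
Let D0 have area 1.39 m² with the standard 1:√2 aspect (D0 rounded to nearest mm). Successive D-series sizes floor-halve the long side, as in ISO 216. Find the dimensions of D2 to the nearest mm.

495 × 701 mm

Let D0's short side be w mm. w · w√2 = 1.39 m² = 1,390,000 mm², so w ≈ 991.4 mm and w√2 ≈ 1402.1 mm → D0 = 991 × 1402 mm.
D1: ⌊1402/2⌋ × 991 = 701 × 991 mm
D2: ⌊991/2⌋ × 701 = 495 × 701 mm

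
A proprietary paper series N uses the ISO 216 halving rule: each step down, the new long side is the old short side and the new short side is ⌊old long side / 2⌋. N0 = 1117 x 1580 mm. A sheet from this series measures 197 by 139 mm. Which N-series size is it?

N6

N0: 1117 × 1580 mm
N1: 790 × 1117 mm
N2: 558 × 790 mm
N3: 395 × 558 mm
N4: 279 × 395 mm
N5: 197 × 279 mm
N6: 139 × 197 mm
N7: 98 × 139 mm
→ matches N6.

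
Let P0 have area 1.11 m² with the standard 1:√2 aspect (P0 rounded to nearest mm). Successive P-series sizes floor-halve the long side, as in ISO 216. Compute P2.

Let P0's short side be w mm. w · w√2 = 1.11 m² = 1,110,000 mm², so w ≈ 885.9 mm and w√2 ≈ 1252.9 mm → P0 = 886 × 1253 mm.
P1: ⌊1253/2⌋ × 886 = 626 × 886 mm
P2: ⌊886/2⌋ × 626 = 443 × 626 mm

443 × 626 mm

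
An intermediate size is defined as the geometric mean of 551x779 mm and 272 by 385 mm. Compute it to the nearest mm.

387 × 548 mm

Short side: √(551 · 272) = √149872 ≈ 387.1 → 387 mm
Long side: √(779 · 385) = √299915 ≈ 547.6 → 548 mm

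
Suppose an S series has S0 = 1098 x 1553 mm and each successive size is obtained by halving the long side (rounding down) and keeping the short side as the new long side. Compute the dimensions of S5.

194 × 274 mm

S1: ⌊1553/2⌋ × 1098 = 776 × 1098 mm
S2: ⌊1098/2⌋ × 776 = 549 × 776 mm
S3: ⌊776/2⌋ × 549 = 388 × 549 mm
S4: ⌊549/2⌋ × 388 = 274 × 388 mm
S5: ⌊388/2⌋ × 274 = 194 × 274 mm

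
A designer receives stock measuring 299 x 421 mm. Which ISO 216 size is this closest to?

Aspect ratio 421/299 ≈ 1.408 — close to the ISO √2 ≈ 1.414.
In the A-series (A0 area = 1 m²): A3 = 297 × 420 mm.
Off by 3 mm total — nearest standard size.

A3 (297 × 420 mm)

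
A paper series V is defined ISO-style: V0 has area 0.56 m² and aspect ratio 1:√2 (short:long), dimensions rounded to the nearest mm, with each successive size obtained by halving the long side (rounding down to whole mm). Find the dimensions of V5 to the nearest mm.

Let V0's short side be w mm. w · w√2 = 0.56 m² = 560,000 mm², so w ≈ 629.3 mm and w√2 ≈ 889.9 mm → V0 = 629 × 890 mm.
V1: ⌊890/2⌋ × 629 = 445 × 629 mm
V2: ⌊629/2⌋ × 445 = 314 × 445 mm
V3: ⌊445/2⌋ × 314 = 222 × 314 mm
V4: ⌊314/2⌋ × 222 = 157 × 222 mm
V5: ⌊222/2⌋ × 157 = 111 × 157 mm

111 × 157 mm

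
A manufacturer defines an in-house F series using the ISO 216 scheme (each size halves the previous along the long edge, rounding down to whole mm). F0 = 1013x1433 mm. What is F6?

F1 = 716 × 1013 mm (from F0 by 1 halving).
F2: ⌊1013/2⌋ × 716 = 506 × 716 mm
F3: ⌊716/2⌋ × 506 = 358 × 506 mm
F4: ⌊506/2⌋ × 358 = 253 × 358 mm
F5: ⌊358/2⌋ × 253 = 179 × 253 mm
F6: ⌊253/2⌋ × 179 = 126 × 179 mm

126 × 179 mm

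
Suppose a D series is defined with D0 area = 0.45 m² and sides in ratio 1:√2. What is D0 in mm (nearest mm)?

Let the short side be w mm. Then w · w√2 = 0.45 m² = 450,000 mm².
w² = 450,000/√2, so w ≈ 564.1 mm; long side = w√2 ≈ 797.7 mm.

564 × 798 mm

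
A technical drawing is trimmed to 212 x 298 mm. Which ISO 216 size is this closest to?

A4 (210 × 297 mm)

Aspect ratio 298/212 ≈ 1.406 — close to the ISO √2 ≈ 1.414.
In the A-series (A0 area = 1 m²): A4 = 210 × 297 mm.
Off by 3 mm total — nearest standard size.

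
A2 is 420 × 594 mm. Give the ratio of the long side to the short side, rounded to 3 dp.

1.414

594 / 420 = 1.414
Matches √2 ≈ 1.414 — the ISO 216 defining ratio.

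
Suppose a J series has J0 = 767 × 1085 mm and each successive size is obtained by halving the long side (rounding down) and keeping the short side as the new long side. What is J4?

191 × 271 mm

J1 = 542 × 767 mm (from J0 by 1 halving).
J2: ⌊767/2⌋ × 542 = 383 × 542 mm
J3: ⌊542/2⌋ × 383 = 271 × 383 mm
J4: ⌊383/2⌋ × 271 = 191 × 271 mm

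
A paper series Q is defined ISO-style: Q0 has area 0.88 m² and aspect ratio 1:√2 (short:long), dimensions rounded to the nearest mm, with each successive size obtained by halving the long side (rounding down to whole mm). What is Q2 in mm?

Let Q0's short side be w mm. w · w√2 = 0.88 m² = 880,000 mm², so w ≈ 788.8 mm and w√2 ≈ 1115.6 mm → Q0 = 789 × 1116 mm.
Q1: ⌊1116/2⌋ × 789 = 558 × 789 mm
Q2: ⌊789/2⌋ × 558 = 394 × 558 mm

394 × 558 mm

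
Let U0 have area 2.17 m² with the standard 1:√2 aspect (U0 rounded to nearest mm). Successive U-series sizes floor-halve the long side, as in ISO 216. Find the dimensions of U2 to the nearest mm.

Let U0's short side be w mm. w · w√2 = 2.17 m² = 2,170,000 mm², so w ≈ 1238.7 mm and w√2 ≈ 1751.8 mm → U0 = 1239 × 1752 mm.
U1: ⌊1752/2⌋ × 1239 = 876 × 1239 mm
U2: ⌊1239/2⌋ × 876 = 619 × 876 mm

619 × 876 mm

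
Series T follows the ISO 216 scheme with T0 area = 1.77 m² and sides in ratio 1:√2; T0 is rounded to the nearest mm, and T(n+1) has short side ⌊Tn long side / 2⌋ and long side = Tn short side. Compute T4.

279 × 395 mm

Let T0's short side be w mm. w · w√2 = 1.77 m² = 1,770,000 mm², so w ≈ 1118.7 mm and w√2 ≈ 1582.1 mm → T0 = 1119 × 1582 mm.
T1: ⌊1582/2⌋ × 1119 = 791 × 1119 mm
T2: ⌊1119/2⌋ × 791 = 559 × 791 mm
T3: ⌊791/2⌋ × 559 = 395 × 559 mm
T4: ⌊559/2⌋ × 395 = 279 × 395 mm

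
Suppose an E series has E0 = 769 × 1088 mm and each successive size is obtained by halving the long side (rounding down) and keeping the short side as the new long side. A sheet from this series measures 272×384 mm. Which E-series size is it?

E3

E0: 769 × 1088 mm
E1: 544 × 769 mm
E2: 384 × 544 mm
E3: 272 × 384 mm
E4: 192 × 272 mm
→ matches E3.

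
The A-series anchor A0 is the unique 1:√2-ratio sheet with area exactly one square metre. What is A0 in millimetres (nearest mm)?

Let the short side be w mm. Then the long side is w√2 and w · w√2 = 10⁶ mm².
w² = 10⁶/√2, so w = 1000 / 2^(1/4) ≈ 840.9 mm; long side = 1000 · 2^(1/4) ≈ 1189.2 mm.

841 × 1189 mm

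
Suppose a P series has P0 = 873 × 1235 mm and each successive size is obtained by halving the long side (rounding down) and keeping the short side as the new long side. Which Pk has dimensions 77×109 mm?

P7

P0: 873 × 1235 mm
P1: 617 × 873 mm
P2: 436 × 617 mm
P3: 308 × 436 mm
P4: 218 × 308 mm
P5: 154 × 218 mm
P6: 109 × 154 mm
P7: 77 × 109 mm
P8: 54 × 77 mm
→ matches P7.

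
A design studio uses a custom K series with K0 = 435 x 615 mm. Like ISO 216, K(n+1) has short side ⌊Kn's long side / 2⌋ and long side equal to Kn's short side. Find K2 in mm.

217 × 307 mm

K1: ⌊615/2⌋ × 435 = 307 × 435 mm
K2: ⌊435/2⌋ × 307 = 217 × 307 mm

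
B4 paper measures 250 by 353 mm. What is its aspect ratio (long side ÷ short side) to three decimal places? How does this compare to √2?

1.412

353 / 250 = 1.412
ISO 216 targets √2 ≈ 1.414; the -0.002 deviation is from mm rounding.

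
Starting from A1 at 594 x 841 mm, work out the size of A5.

148 × 210 mm

A2: ⌊841/2⌋ × 594 = 420 × 594 mm
A3: ⌊594/2⌋ × 420 = 297 × 420 mm
A4: ⌊420/2⌋ × 297 = 210 × 297 mm
A5: ⌊297/2⌋ × 210 = 148 × 210 mm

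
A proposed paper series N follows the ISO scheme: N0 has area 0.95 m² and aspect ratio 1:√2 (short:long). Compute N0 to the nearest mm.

Let the short side be w mm. Then w · w√2 = 0.95 m² = 950,000 mm².
w² = 950,000/√2, so w ≈ 819.6 mm; long side = w√2 ≈ 1159.1 mm.

820 × 1159 mm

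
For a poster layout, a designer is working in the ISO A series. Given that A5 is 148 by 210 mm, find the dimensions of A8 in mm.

A6: ⌊210/2⌋ × 148 = 105 × 148 mm
A7: ⌊148/2⌋ × 105 = 74 × 105 mm
A8: ⌊105/2⌋ × 74 = 52 × 74 mm

52 × 74 mm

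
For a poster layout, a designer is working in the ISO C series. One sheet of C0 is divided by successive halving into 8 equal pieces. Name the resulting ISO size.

C3

8 = 2^3, so 3 halving steps.
C0 → C1 → … → C3 after 3 steps.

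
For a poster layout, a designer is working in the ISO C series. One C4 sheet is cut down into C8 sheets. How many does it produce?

16

Each ISO step halves the sheet: 1 × C4 → 2 × C5 → 4 × C6 → 8 × C7 → …
From C4 to C8 is 4 halving steps: 2^4 = 16.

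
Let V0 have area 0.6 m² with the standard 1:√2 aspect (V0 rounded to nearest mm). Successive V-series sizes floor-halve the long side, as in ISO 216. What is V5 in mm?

115 × 162 mm

Let V0's short side be w mm. w · w√2 = 0.6 m² = 600,000 mm², so w ≈ 651.4 mm and w√2 ≈ 921.2 mm → V0 = 651 × 921 mm.
V1: ⌊921/2⌋ × 651 = 460 × 651 mm
V2: ⌊651/2⌋ × 460 = 325 × 460 mm
V3: ⌊460/2⌋ × 325 = 230 × 325 mm
V4: ⌊325/2⌋ × 230 = 162 × 230 mm
V5: ⌊230/2⌋ × 162 = 115 × 162 mm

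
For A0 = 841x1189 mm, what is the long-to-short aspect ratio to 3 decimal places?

1189 / 841 = 1.414
Matches √2 ≈ 1.414 — the ISO 216 defining ratio.

1.414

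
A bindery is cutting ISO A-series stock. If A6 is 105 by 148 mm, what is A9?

A7: ⌊148/2⌋ × 105 = 74 × 105 mm
A8: ⌊105/2⌋ × 74 = 52 × 74 mm
A9: ⌊74/2⌋ × 52 = 37 × 52 mm

37 × 52 mm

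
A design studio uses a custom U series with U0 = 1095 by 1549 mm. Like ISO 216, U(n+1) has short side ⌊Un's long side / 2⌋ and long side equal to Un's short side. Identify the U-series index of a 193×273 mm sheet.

U5

U0: 1095 × 1549 mm
U1: 774 × 1095 mm
U2: 547 × 774 mm
U3: 387 × 547 mm
U4: 273 × 387 mm
U5: 193 × 273 mm
U6: 136 × 193 mm
→ matches U5.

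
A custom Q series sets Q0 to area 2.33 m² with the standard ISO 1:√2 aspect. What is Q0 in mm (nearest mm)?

1284 × 1815 mm

Let the short side be w mm. Then w · w√2 = 2.33 m² = 2,330,000 mm².
w² = 2,330,000/√2, so w ≈ 1283.6 mm; long side = w√2 ≈ 1815.2 mm.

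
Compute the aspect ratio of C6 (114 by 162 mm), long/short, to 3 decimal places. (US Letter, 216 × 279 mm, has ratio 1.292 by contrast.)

162 / 114 = 1.421
ISO 216 targets √2 ≈ 1.414; the +0.007 deviation is from mm rounding.

1.421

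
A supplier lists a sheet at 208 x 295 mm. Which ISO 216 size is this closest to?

A4 (210 × 297 mm)

Aspect ratio 295/208 ≈ 1.418 — close to the ISO √2 ≈ 1.414.
In the A-series (A0 area = 1 m²): A4 = 210 × 297 mm.
Off by 4 mm total — nearest standard size.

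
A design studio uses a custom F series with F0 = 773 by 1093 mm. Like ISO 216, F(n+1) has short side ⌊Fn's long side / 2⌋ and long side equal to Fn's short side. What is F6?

F1 = 546 × 773 mm (from F0 by 1 halving).
F2: ⌊773/2⌋ × 546 = 386 × 546 mm
F3: ⌊546/2⌋ × 386 = 273 × 386 mm
F4: ⌊386/2⌋ × 273 = 193 × 273 mm
F5: ⌊273/2⌋ × 193 = 136 × 193 mm
F6: ⌊193/2⌋ × 136 = 96 × 136 mm

96 × 136 mm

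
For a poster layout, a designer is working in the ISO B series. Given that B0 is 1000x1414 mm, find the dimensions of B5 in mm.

176 × 250 mm

B1: ⌊1414/2⌋ × 1000 = 707 × 1000 mm
B2: ⌊1000/2⌋ × 707 = 500 × 707 mm
B3: ⌊707/2⌋ × 500 = 353 × 500 mm
B4: ⌊500/2⌋ × 353 = 250 × 353 mm
B5: ⌊353/2⌋ × 250 = 176 × 250 mm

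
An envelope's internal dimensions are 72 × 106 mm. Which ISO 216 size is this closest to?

Aspect ratio 106/72 ≈ 1.472 (ISO target is √2 ≈ 1.414).
In the A-series (A0 area = 1 m²): A7 = 74 × 105 mm.
Off by 3 mm total — nearest standard size.

A7 (74 × 105 mm)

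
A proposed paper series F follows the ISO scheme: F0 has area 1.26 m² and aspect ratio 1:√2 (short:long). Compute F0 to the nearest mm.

Let the short side be w mm. Then w · w√2 = 1.26 m² = 1,260,000 mm².
w² = 1,260,000/√2, so w ≈ 943.9 mm; long side = w√2 ≈ 1334.9 mm.

944 × 1335 mm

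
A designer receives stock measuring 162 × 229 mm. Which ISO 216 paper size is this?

C5 (162 × 229 mm)

Aspect ratio 229/162 ≈ 1.414 — close to the ISO √2 ≈ 1.414.
In the C-series (envelope sizes, between A and B): C5 = 162 × 229 mm.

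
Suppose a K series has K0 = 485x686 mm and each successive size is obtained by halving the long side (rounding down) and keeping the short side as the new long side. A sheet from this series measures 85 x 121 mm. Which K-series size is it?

K0: 485 × 686 mm
K1: 343 × 485 mm
K2: 242 × 343 mm
K3: 171 × 242 mm
K4: 121 × 171 mm
K5: 85 × 121 mm
K6: 60 × 85 mm
→ matches K5.

K5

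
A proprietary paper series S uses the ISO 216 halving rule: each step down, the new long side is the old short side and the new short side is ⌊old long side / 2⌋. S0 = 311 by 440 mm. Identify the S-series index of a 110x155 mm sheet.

S3

S0: 311 × 440 mm
S1: 220 × 311 mm
S2: 155 × 220 mm
S3: 110 × 155 mm
S4: 77 × 110 mm
→ matches S3.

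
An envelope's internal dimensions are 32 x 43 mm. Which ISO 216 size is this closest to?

B10 (31 × 44 mm)

Aspect ratio 43/32 ≈ 1.344 (ISO target is √2 ≈ 1.414).
In the B-series (B0 = 1000 × 1414 mm): B10 = 31 × 44 mm.
Off by 2 mm total — nearest standard size.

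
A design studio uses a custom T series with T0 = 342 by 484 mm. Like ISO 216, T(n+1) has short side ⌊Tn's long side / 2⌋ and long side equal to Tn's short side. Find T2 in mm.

T1: ⌊484/2⌋ × 342 = 242 × 342 mm
T2: ⌊342/2⌋ × 242 = 171 × 242 mm

171 × 242 mm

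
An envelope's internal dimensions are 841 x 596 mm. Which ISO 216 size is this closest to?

Aspect ratio 841/596 ≈ 1.411 — close to the ISO √2 ≈ 1.414.
In the A-series (A0 area = 1 m²): A1 = 594 × 841 mm.
Off by 2 mm total — nearest standard size.

A1 (594 × 841 mm)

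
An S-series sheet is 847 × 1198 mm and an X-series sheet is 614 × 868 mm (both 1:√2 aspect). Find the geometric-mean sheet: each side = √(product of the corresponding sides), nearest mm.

Short side: √(847 · 614) = √520058 ≈ 721.2 → 721 mm
Long side: √(1198 · 868) = √1039864 ≈ 1019.7 → 1020 mm

721 × 1020 mm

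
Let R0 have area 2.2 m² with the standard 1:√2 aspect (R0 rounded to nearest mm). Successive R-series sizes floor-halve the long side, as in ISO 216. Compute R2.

623 × 882 mm

Let R0's short side be w mm. w · w√2 = 2.2 m² = 2,200,000 mm², so w ≈ 1247.3 mm and w√2 ≈ 1763.9 mm → R0 = 1247 × 1764 mm.
R1: ⌊1764/2⌋ × 1247 = 882 × 1247 mm
R2: ⌊1247/2⌋ × 882 = 623 × 882 mm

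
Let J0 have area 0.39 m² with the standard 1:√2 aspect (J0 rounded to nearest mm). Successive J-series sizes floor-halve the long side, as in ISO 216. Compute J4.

131 × 185 mm

Let J0's short side be w mm. w · w√2 = 0.39 m² = 390,000 mm², so w ≈ 525.1 mm and w√2 ≈ 742.7 mm → J0 = 525 × 743 mm.
J1: ⌊743/2⌋ × 525 = 371 × 525 mm
J2: ⌊525/2⌋ × 371 = 262 × 371 mm
J3: ⌊371/2⌋ × 262 = 185 × 262 mm
J4: ⌊262/2⌋ × 185 = 131 × 185 mm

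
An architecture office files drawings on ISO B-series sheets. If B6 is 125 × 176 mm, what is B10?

31 × 44 mm

B7: ⌊176/2⌋ × 125 = 88 × 125 mm
B8: ⌊125/2⌋ × 88 = 62 × 88 mm
B9: ⌊88/2⌋ × 62 = 44 × 62 mm
B10: ⌊62/2⌋ × 44 = 31 × 44 mm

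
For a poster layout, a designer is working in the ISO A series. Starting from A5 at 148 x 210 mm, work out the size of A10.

26 × 37 mm

A6: ⌊210/2⌋ × 148 = 105 × 148 mm
A7: ⌊148/2⌋ × 105 = 74 × 105 mm
A8: ⌊105/2⌋ × 74 = 52 × 74 mm
A9: ⌊74/2⌋ × 52 = 37 × 52 mm
A10: ⌊52/2⌋ × 37 = 26 × 37 mm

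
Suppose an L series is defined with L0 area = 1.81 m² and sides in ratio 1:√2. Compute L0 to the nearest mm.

1131 × 1600 mm

Let the short side be w mm. Then w · w√2 = 1.81 m² = 1,810,000 mm².
w² = 1,810,000/√2, so w ≈ 1131.3 mm; long side = w√2 ≈ 1599.9 mm.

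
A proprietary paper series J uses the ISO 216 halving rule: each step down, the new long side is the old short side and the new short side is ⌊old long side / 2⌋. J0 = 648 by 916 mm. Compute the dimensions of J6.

81 × 114 mm

J1: ⌊916/2⌋ × 648 = 458 × 648 mm
J2: ⌊648/2⌋ × 458 = 324 × 458 mm
J3: ⌊458/2⌋ × 324 = 229 × 324 mm
J4: ⌊324/2⌋ × 229 = 162 × 229 mm
J5: ⌊229/2⌋ × 162 = 114 × 162 mm
J6: ⌊162/2⌋ × 114 = 81 × 114 mm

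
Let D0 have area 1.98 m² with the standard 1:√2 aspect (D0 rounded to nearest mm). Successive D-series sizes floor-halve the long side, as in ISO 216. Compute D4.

Let D0's short side be w mm. w · w√2 = 1.98 m² = 1,980,000 mm², so w ≈ 1183.2 mm and w√2 ≈ 1673.4 mm → D0 = 1183 × 1673 mm.
D1: ⌊1673/2⌋ × 1183 = 836 × 1183 mm
D2: ⌊1183/2⌋ × 836 = 591 × 836 mm
D3: ⌊836/2⌋ × 591 = 418 × 591 mm
D4: ⌊591/2⌋ × 418 = 295 × 418 mm

295 × 418 mm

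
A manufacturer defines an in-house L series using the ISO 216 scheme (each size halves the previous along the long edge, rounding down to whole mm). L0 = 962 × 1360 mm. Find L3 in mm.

L1: ⌊1360/2⌋ × 962 = 680 × 962 mm
L2: ⌊962/2⌋ × 680 = 481 × 680 mm
L3: ⌊680/2⌋ × 481 = 340 × 481 mm

340 × 481 mm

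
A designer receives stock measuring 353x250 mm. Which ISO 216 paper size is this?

B4 (250 × 353 mm)

Aspect ratio 353/250 ≈ 1.412 — close to the ISO √2 ≈ 1.414.
In the B-series (B0 = 1000 × 1414 mm): B4 = 250 × 353 mm.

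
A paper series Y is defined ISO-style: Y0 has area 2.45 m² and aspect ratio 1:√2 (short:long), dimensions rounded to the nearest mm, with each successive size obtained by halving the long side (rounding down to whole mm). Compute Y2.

Let Y0's short side be w mm. w · w√2 = 2.45 m² = 2,450,000 mm², so w ≈ 1316.2 mm and w√2 ≈ 1861.4 mm → Y0 = 1316 × 1861 mm.
Y1: ⌊1861/2⌋ × 1316 = 930 × 1316 mm
Y2: ⌊1316/2⌋ × 930 = 658 × 930 mm

658 × 930 mm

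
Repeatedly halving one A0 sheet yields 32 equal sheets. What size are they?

A5

32 = 2^5, so 5 halving steps.
A0 → A1 → … → A5 after 5 steps.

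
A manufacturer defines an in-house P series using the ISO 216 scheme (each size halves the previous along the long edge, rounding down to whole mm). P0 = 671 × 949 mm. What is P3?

P1: ⌊949/2⌋ × 671 = 474 × 671 mm
P2: ⌊671/2⌋ × 474 = 335 × 474 mm
P3: ⌊474/2⌋ × 335 = 237 × 335 mm

237 × 335 mm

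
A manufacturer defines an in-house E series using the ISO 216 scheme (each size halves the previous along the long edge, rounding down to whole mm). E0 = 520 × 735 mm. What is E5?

E1: ⌊735/2⌋ × 520 = 367 × 520 mm
E2: ⌊520/2⌋ × 367 = 260 × 367 mm
E3: ⌊367/2⌋ × 260 = 183 × 260 mm
E4: ⌊260/2⌋ × 183 = 130 × 183 mm
E5: ⌊183/2⌋ × 130 = 91 × 130 mm

91 × 130 mm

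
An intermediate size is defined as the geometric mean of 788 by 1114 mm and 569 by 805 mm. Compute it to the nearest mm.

670 × 947 mm

Short side: √(788 · 569) = √448372 ≈ 669.6 → 670 mm
Long side: √(1114 · 805) = √896770 ≈ 947.0 → 947 mm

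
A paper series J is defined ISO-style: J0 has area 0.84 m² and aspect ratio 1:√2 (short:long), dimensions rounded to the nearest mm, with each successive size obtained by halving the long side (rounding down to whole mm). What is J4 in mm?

192 × 272 mm

Let J0's short side be w mm. w · w√2 = 0.84 m² = 840,000 mm², so w ≈ 770.7 mm and w√2 ≈ 1089.9 mm → J0 = 771 × 1090 mm.
J1: ⌊1090/2⌋ × 771 = 545 × 771 mm
J2: ⌊771/2⌋ × 545 = 385 × 545 mm
J3: ⌊545/2⌋ × 385 = 272 × 385 mm
J4: ⌊385/2⌋ × 272 = 192 × 272 mm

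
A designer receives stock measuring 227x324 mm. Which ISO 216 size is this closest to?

C4 (229 × 324 mm)

Aspect ratio 324/227 ≈ 1.427 — close to the ISO √2 ≈ 1.414.
In the C-series (envelope sizes, between A and B): C4 = 229 × 324 mm.
Off by 2 mm total — nearest standard size.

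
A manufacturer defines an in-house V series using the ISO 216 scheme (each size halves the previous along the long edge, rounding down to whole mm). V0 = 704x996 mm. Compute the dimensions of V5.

V1: ⌊996/2⌋ × 704 = 498 × 704 mm
V2: ⌊704/2⌋ × 498 = 352 × 498 mm
V3: ⌊498/2⌋ × 352 = 249 × 352 mm
V4: ⌊352/2⌋ × 249 = 176 × 249 mm
V5: ⌊249/2⌋ × 176 = 124 × 176 mm

124 × 176 mm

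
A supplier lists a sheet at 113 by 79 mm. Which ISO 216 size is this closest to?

Aspect ratio 113/79 ≈ 1.430 (ISO target is √2 ≈ 1.414).
In the C-series (envelope sizes, between A and B): C7 = 81 × 114 mm.
Off by 3 mm total — nearest standard size.

C7 (81 × 114 mm)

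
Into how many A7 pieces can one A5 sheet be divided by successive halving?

4

Each ISO step halves the sheet: 1 × A5 → 2 × A6 → 4 × A7
From A5 to A7 is 2 halving steps: 2^2 = 4.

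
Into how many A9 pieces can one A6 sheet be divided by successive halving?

A6 = 105 × 148 mm; A9 = 37 × 52 mm.
Each halving step doubles the count; 3 steps from A6 to A9.
2^3 = 8.

8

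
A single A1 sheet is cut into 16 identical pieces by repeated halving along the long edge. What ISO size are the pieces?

A5

16 = 2^4, so 4 halving steps.
A1 → A2 → … → A5 after 4 steps.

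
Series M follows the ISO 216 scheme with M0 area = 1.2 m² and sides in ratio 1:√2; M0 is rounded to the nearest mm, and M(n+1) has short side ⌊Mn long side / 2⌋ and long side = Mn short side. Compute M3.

Let M0's short side be w mm. w · w√2 = 1.2 m² = 1,200,000 mm², so w ≈ 921.2 mm and w√2 ≈ 1302.7 mm → M0 = 921 × 1303 mm.
M1: ⌊1303/2⌋ × 921 = 651 × 921 mm
M2: ⌊921/2⌋ × 651 = 460 × 651 mm
M3: ⌊651/2⌋ × 460 = 325 × 460 mm

325 × 460 mm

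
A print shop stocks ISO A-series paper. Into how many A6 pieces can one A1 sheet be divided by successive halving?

A1 = 594 × 841 mm; A6 = 105 × 148 mm.
Each halving step doubles the count; 5 steps from A1 to A6.
2^5 = 32.

32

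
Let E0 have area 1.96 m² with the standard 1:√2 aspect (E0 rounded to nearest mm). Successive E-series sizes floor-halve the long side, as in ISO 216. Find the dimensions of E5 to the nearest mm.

Let E0's short side be w mm. w · w√2 = 1.96 m² = 1,960,000 mm², so w ≈ 1177.3 mm and w√2 ≈ 1664.9 mm → E0 = 1177 × 1665 mm.
E1: ⌊1665/2⌋ × 1177 = 832 × 1177 mm
E2: ⌊1177/2⌋ × 832 = 588 × 832 mm
E3: ⌊832/2⌋ × 588 = 416 × 588 mm
E4: ⌊588/2⌋ × 416 = 294 × 416 mm
E5: ⌊416/2⌋ × 294 = 208 × 294 mm

208 × 294 mm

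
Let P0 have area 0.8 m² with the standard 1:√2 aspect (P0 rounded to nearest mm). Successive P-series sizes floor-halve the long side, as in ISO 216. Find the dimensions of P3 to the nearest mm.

Let P0's short side be w mm. w · w√2 = 0.8 m² = 800,000 mm², so w ≈ 752.1 mm and w√2 ≈ 1063.7 mm → P0 = 752 × 1064 mm.
P1: ⌊1064/2⌋ × 752 = 532 × 752 mm
P2: ⌊752/2⌋ × 532 = 376 × 532 mm
P3: ⌊532/2⌋ × 376 = 266 × 376 mm

266 × 376 mm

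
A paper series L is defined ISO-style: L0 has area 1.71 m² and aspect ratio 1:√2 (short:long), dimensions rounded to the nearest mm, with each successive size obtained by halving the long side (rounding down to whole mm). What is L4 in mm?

Let L0's short side be w mm. w · w√2 = 1.71 m² = 1,710,000 mm², so w ≈ 1099.6 mm and w√2 ≈ 1555.1 mm → L0 = 1100 × 1555 mm.
L1: ⌊1555/2⌋ × 1100 = 777 × 1100 mm
L2: ⌊1100/2⌋ × 777 = 550 × 777 mm
L3: ⌊777/2⌋ × 550 = 388 × 550 mm
L4: ⌊550/2⌋ × 388 = 275 × 388 mm

275 × 388 mm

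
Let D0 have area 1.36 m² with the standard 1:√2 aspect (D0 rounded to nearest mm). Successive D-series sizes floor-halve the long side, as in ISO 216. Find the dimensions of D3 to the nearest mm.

346 × 490 mm

Let D0's short side be w mm. w · w√2 = 1.36 m² = 1,360,000 mm², so w ≈ 980.6 mm and w√2 ≈ 1386.8 mm → D0 = 981 × 1387 mm.
D1: ⌊1387/2⌋ × 981 = 693 × 981 mm
D2: ⌊981/2⌋ × 693 = 490 × 693 mm
D3: ⌊693/2⌋ × 490 = 346 × 490 mm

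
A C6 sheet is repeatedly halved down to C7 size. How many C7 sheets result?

2

Each ISO step halves the sheet: 1 × C6 → 2 × C7
From C6 to C7 is 1 halving step: 2^1 = 2.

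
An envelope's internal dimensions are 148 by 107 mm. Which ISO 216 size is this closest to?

Aspect ratio 148/107 ≈ 1.383 (ISO target is √2 ≈ 1.414).
In the A-series (A0 area = 1 m²): A6 = 105 × 148 mm.
Off by 2 mm total — nearest standard size.

A6 (105 × 148 mm)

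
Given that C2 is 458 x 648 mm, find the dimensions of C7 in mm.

C3: ⌊648/2⌋ × 458 = 324 × 458 mm
C4: ⌊458/2⌋ × 324 = 229 × 324 mm
C5: ⌊324/2⌋ × 229 = 162 × 229 mm
C6: ⌊229/2⌋ × 162 = 114 × 162 mm
C7: ⌊162/2⌋ × 114 = 81 × 114 mm

81 × 114 mm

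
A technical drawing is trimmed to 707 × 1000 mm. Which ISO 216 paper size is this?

B1 (707 × 1000 mm)

Aspect ratio 1000/707 ≈ 1.414 — close to the ISO √2 ≈ 1.414.
In the B-series (B0 = 1000 × 1414 mm): B1 = 707 × 1000 mm.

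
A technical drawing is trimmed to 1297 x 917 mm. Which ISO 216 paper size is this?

C0 (917 × 1297 mm)

Aspect ratio 1297/917 ≈ 1.414 — close to the ISO √2 ≈ 1.414.
In the C-series (envelope sizes, between A and B): C0 = 917 × 1297 mm.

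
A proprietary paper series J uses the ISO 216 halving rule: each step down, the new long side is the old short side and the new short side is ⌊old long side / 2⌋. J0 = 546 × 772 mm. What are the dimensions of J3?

J1: ⌊772/2⌋ × 546 = 386 × 546 mm
J2: ⌊546/2⌋ × 386 = 273 × 386 mm
J3: ⌊386/2⌋ × 273 = 193 × 273 mm

193 × 273 mm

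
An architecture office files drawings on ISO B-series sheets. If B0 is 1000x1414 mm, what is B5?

176 × 250 mm

B1: ⌊1414/2⌋ × 1000 = 707 × 1000 mm
B2: ⌊1000/2⌋ × 707 = 500 × 707 mm
B3: ⌊707/2⌋ × 500 = 353 × 500 mm
B4: ⌊500/2⌋ × 353 = 250 × 353 mm
B5: ⌊353/2⌋ × 250 = 176 × 250 mm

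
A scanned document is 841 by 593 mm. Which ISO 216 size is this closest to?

A1 (594 × 841 mm)

Aspect ratio 841/593 ≈ 1.418 — close to the ISO √2 ≈ 1.414.
In the A-series (A0 area = 1 m²): A1 = 594 × 841 mm.
Off by 1 mm total — nearest standard size.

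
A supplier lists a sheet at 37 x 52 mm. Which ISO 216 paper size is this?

A9 (37 × 52 mm)

Aspect ratio 52/37 ≈ 1.405 — close to the ISO √2 ≈ 1.414.
In the A-series (A0 area = 1 m²): A9 = 37 × 52 mm.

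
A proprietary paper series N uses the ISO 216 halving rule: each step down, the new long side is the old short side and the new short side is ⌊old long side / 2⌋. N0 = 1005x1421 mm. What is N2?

502 × 710 mm

N1: ⌊1421/2⌋ × 1005 = 710 × 1005 mm
N2: ⌊1005/2⌋ × 710 = 502 × 710 mm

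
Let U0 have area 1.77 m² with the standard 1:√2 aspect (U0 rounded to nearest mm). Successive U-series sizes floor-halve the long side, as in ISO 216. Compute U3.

395 × 559 mm

Let U0's short side be w mm. w · w√2 = 1.77 m² = 1,770,000 mm², so w ≈ 1118.7 mm and w√2 ≈ 1582.1 mm → U0 = 1119 × 1582 mm.
U1: ⌊1582/2⌋ × 1119 = 791 × 1119 mm
U2: ⌊1119/2⌋ × 791 = 559 × 791 mm
U3: ⌊791/2⌋ × 559 = 395 × 559 mm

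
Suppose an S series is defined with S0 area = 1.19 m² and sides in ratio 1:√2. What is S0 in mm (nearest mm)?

Let the short side be w mm. Then w · w√2 = 1.19 m² = 1,190,000 mm².
w² = 1,190,000/√2, so w ≈ 917.3 mm; long side = w√2 ≈ 1297.3 mm.

917 × 1297 mm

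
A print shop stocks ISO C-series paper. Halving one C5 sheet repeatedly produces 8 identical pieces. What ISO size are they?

8 = 2^3, so 3 halving steps.
C5 → C6 → … → C8 after 3 steps.

C8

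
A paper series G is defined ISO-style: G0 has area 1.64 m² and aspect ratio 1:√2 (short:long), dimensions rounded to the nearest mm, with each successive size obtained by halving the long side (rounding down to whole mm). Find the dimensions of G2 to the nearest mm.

Let G0's short side be w mm. w · w√2 = 1.64 m² = 1,640,000 mm², so w ≈ 1076.9 mm and w√2 ≈ 1522.9 mm → G0 = 1077 × 1523 mm.
G1: ⌊1523/2⌋ × 1077 = 761 × 1077 mm
G2: ⌊1077/2⌋ × 761 = 538 × 761 mm

538 × 761 mm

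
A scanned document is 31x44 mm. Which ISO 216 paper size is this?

B10 (31 × 44 mm)

Aspect ratio 44/31 ≈ 1.419 — close to the ISO √2 ≈ 1.414.
In the B-series (B0 = 1000 × 1414 mm): B10 = 31 × 44 mm.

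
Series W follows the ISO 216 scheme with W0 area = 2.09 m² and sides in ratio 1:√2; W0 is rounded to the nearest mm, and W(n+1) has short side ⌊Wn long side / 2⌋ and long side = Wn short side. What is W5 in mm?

Let W0's short side be w mm. w · w√2 = 2.09 m² = 2,090,000 mm², so w ≈ 1215.7 mm and w√2 ≈ 1719.2 mm → W0 = 1216 × 1719 mm.
W1: ⌊1719/2⌋ × 1216 = 859 × 1216 mm
W2: ⌊1216/2⌋ × 859 = 608 × 859 mm
W3: ⌊859/2⌋ × 608 = 429 × 608 mm
W4: ⌊608/2⌋ × 429 = 304 × 429 mm
W5: ⌊429/2⌋ × 304 = 214 × 304 mm

214 × 304 mm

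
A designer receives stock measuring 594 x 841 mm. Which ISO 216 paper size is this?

Aspect ratio 841/594 ≈ 1.416 — close to the ISO √2 ≈ 1.414.
In the A-series (A0 area = 1 m²): A1 = 594 × 841 mm.

A1 (594 × 841 mm)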